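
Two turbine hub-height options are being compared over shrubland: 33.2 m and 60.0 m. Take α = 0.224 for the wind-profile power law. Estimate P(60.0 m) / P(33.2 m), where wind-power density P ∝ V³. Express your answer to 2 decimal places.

1.49

Speed ratio: V_B/V_A = (z_B/z_A)^α = (60.0/33.2)^0.224 = (1.8072)^0.224 = 1.14175
Power-density ratio: P_B/P_A = (V_B/V_A)³ = (1.14175)³ = 1.48838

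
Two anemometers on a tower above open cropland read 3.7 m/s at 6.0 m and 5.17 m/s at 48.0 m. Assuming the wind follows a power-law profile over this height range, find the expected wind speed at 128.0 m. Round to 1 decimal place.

First find α: α = ln(V₂/V₁)/ln(z₂/z₁) = ln(5.17/3.7)/ln(48.0/6.0) = 0.33454/2.07944 = 0.1609
Extrapolate from 48.0 m to 128.0 m: V₃ = 5.17 × (128.0/48.0)^0.1609 = 5.17 × 1.1709 = 6.0537 m/s

6.1 m/s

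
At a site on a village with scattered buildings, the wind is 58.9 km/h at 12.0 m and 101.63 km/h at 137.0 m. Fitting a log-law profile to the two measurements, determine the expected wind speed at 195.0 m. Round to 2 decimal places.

Log law: V ∝ ln(z/z₀). From the pair, with r = V₁/V₂ = 0.57955,
ln z₀ = (ln z₁ − r·ln z₂)/(1 − r) = (2.4849 − 0.57955×4.9200)/0.42045 = -0.8717 → z₀ = 0.4183 m
V₃ = V₁ · ln(z₃/z₀)/ln(z₁/z₀) = 58.9 × 6.1447/3.3566 = 107.8247 km/h

107.82 km/h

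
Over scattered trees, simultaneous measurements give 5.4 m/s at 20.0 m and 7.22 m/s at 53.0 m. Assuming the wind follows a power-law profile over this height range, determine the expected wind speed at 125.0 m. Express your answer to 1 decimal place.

9.3 m/s

First find α: α = ln(V₂/V₁)/ln(z₂/z₁) = ln(7.22/5.4)/ln(53.0/20.0) = 0.29046/0.97456 = 0.2980
Extrapolate from 53.0 m to 125.0 m: V₃ = 7.22 × (125.0/53.0)^0.2980 = 7.22 × 1.2914 = 9.3239 m/s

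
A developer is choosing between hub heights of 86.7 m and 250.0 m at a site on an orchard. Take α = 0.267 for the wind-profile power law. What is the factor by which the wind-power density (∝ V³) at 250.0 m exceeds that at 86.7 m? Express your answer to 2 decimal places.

2.34

Speed ratio: V_B/V_A = (z_B/z_A)^α = (250.0/86.7)^0.267 = (2.8835)^0.267 = 1.32678
Power-density ratio: P_B/P_A = (V_B/V_A)³ = (1.32678)³ = 2.33559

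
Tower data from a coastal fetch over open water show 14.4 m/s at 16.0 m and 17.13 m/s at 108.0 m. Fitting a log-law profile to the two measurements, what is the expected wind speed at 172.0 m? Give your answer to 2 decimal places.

Log law: V ∝ ln(z/z₀). From the pair, with r = V₁/V₂ = 0.84063,
ln z₀ = (ln z₁ − r·ln z₂)/(1 − r) = (2.7726 − 0.84063×4.6821)/0.15937 = -7.2997 → z₀ = 0.0006757 m
V₃ = V₁ · ln(z₃/z₀)/ln(z₁/z₀) = 14.4 × 12.4472/10.0723 = 17.7953 m/s

17.80 m/s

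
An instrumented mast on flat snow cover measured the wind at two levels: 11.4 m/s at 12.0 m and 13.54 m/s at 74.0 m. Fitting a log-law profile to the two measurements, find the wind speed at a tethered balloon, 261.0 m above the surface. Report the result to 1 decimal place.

Log law: V ∝ ln(z/z₀). From the pair, with r = V₁/V₂ = 0.84195,
ln z₀ = (ln z₁ − r·ln z₂)/(1 − r) = (2.4849 − 0.84195×4.3041)/0.15805 = -7.2059 → z₀ = 0.0007422 m
V₃ = V₁ · ln(z₃/z₀)/ln(z₁/z₀) = 11.4 × 12.7705/9.6908 = 15.0228 m/s

15.0 m/s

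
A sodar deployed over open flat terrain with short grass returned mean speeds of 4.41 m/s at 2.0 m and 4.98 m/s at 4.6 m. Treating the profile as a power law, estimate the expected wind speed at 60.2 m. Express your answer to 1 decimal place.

7.2 m/s

First find α: α = ln(V₂/V₁)/ln(z₂/z₁) = ln(4.98/4.41)/ln(4.6/2.0) = 0.12156/0.83291 = 0.1459
Extrapolate from 4.6 m to 60.2 m: V₃ = 4.98 × (60.2/4.6)^0.1459 = 4.98 × 1.4554 = 7.2481 m/s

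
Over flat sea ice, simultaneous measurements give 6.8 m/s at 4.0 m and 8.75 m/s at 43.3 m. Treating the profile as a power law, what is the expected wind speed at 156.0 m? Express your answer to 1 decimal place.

First find α: α = ln(V₂/V₁)/ln(z₂/z₁) = ln(8.75/6.8)/ln(43.3/4.0) = 0.25213/2.38186 = 0.1059
Extrapolate from 43.3 m to 156.0 m: V₃ = 8.75 × (156.0/43.3)^0.1059 = 8.75 × 1.1453 = 10.0215 m/s

10.0 m/s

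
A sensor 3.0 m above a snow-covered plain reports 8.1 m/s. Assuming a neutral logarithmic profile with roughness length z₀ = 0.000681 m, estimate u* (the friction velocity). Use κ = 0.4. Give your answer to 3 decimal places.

u* ≈ 0.386 m/s

Log law: V(z) = (u*/κ) · ln(z/z₀) ⇒ u* = κ · V / ln(z/z₀)
u* = 0.4 × 8.1 / ln(3.0/0.000681) = 0.4 × 8.1 / 8.3906
   = 3.2400 / 8.3906 = 0.3861 m/s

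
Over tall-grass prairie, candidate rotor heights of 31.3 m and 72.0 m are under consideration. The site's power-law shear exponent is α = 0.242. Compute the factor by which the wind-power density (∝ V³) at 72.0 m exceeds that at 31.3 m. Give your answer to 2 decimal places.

1.83

Speed ratio: V_B/V_A = (z_B/z_A)^α = (72.0/31.3)^0.242 = (2.3003)^0.242 = 1.22336
Power-density ratio: P_B/P_A = (V_B/V_A)³ = (1.22336)³ = 1.83087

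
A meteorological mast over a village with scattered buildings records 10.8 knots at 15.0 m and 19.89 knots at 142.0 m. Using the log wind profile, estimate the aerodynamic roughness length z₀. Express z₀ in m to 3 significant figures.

Log law: V(z) ∝ ln(z/z₀). With r = V₁/V₂ = 10.8/19.89 = 0.54299,
r · ln(z₂/z₀) = ln(z₁/z₀) ⇒ ln z₀ = (ln z₁ − r·ln z₂)/(1 − r)
ln z₀ = (2.70805 − 0.54299×4.95583) / 0.45701 = 0.0374
z₀ = exp(0.0374) = 1.038 m

z₀ ≈ 1.04 m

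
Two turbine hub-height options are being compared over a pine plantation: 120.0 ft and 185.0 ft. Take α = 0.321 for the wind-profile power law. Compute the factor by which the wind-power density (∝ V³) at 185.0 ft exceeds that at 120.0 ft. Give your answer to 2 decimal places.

Speed ratio: V_B/V_A = (z_B/z_A)^α = (185.0/120.0)^0.321 = (1.5417)^0.321 = 1.14907
Power-density ratio: P_B/P_A = (V_B/V_A)³ = (1.14907)³ = 1.51717

1.52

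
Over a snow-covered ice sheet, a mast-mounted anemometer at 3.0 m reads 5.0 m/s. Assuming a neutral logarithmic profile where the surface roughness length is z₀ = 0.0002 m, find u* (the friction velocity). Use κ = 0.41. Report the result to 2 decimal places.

u* ≈ 0.21 m/s

Log law: V(z) = (u*/κ) · ln(z/z₀) ⇒ u* = κ · V / ln(z/z₀)
u* = 0.41 × 5.0 / ln(3.0/0.0002) = 0.41 × 5.0 / 9.6158
   = 2.0500 / 9.6158 = 0.2132 m/s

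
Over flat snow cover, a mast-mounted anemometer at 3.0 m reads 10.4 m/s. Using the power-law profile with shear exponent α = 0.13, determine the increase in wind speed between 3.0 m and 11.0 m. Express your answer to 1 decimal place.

Power law: V₂ = V₁ · (z₂/z₁)^α = 10.4 × (3.6667)^0.13 = 12.3137 m/s
ΔV = 12.3137 − 10.4 = 1.9137 m/s

1.9 m/s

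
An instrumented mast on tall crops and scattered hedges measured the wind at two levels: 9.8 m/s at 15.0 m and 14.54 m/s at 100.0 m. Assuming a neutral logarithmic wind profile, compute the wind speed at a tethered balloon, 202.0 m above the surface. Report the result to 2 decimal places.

Log law: V ∝ ln(z/z₀). From the pair, with r = V₁/V₂ = 0.67400,
ln z₀ = (ln z₁ − r·ln z₂)/(1 − r) = (2.7081 − 0.67400×4.6052)/0.32600 = -1.2143 → z₀ = 0.2969 m
V₃ = V₁ · ln(z₃/z₀)/ln(z₁/z₀) = 9.8 × 6.5225/3.9223 = 16.2967 m/s

16.30 m/s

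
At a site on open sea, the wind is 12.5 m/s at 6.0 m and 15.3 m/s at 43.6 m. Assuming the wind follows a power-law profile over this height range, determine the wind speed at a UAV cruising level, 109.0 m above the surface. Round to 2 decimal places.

First find α: α = ln(V₂/V₁)/ln(z₂/z₁) = ln(15.3/12.5)/ln(43.6/6.0) = 0.20212/1.98330 = 0.1019
Extrapolate from 43.6 m to 109.0 m: V₃ = 15.3 × (109.0/43.6)^0.1019 = 15.3 × 1.0979 = 16.7976 m/s

16.80 m/s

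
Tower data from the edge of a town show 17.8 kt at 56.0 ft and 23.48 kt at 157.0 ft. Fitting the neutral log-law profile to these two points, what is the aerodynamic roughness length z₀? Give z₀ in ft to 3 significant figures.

z₀ ≈ 2.21 ft

Log law: V(z) ∝ ln(z/z₀). With r = V₁/V₂ = 17.8/23.48 = 0.75809,
r · ln(z₂/z₀) = ln(z₁/z₀) ⇒ ln z₀ = (ln z₁ − r·ln z₂)/(1 − r)
ln z₀ = (4.02535 − 0.75809×5.05625) / 0.24191 = 0.7947
z₀ = exp(0.7947) = 2.214 ft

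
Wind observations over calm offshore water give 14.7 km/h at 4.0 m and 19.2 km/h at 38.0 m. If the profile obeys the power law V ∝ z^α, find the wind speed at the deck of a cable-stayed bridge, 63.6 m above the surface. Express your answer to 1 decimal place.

First find α: α = ln(V₂/V₁)/ln(z₂/z₁) = ln(19.2/14.7)/ln(38.0/4.0) = 0.26706/2.25129 = 0.1186
Extrapolate from 38.0 m to 63.6 m: V₃ = 19.2 × (63.6/38.0)^0.1186 = 19.2 × 1.0630 = 20.4096 km/h

20.4 km/h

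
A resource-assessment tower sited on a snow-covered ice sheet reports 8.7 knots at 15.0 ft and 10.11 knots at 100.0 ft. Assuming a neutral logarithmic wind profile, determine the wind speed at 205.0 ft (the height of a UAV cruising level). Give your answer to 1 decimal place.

10.6 knots

Log law: V ∝ ln(z/z₀). From the pair, with r = V₁/V₂ = 0.86053,
ln z₀ = (ln z₁ − r·ln z₂)/(1 − r) = (2.7081 − 0.86053×4.6052)/0.13947 = -8.9976 → z₀ = 0.0001237 ft
V₃ = V₁ · ln(z₃/z₀)/ln(z₁/z₀) = 8.7 × 14.3206/11.7056 = 10.6435 knots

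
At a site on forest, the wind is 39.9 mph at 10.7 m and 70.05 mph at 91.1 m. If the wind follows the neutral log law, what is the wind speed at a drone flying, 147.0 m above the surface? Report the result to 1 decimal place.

Log law: V ∝ ln(z/z₀). From the pair, with r = V₁/V₂ = 0.56959,
ln z₀ = (ln z₁ − r·ln z₂)/(1 − r) = (2.3702 − 0.56959×4.5120)/0.43041 = -0.4641 → z₀ = 0.6287 m
V₃ = V₁ · ln(z₃/z₀)/ln(z₁/z₀) = 39.9 × 5.4545/2.8343 = 76.7857 mph

76.8 mph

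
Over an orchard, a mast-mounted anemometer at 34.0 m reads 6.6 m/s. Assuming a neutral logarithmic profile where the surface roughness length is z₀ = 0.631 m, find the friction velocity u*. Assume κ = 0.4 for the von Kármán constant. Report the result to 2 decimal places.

u* ≈ 0.66 m/s

Log law: V(z) = (u*/κ) · ln(z/z₀) ⇒ u* = κ · V / ln(z/z₀)
u* = 0.4 × 6.6 / ln(34.0/0.631) = 0.4 × 6.6 / 3.9868
   = 2.6400 / 3.9868 = 0.6622 m/s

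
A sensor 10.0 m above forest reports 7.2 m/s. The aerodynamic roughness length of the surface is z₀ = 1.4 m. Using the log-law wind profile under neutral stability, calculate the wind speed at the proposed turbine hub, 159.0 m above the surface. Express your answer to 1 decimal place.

Log law: V(z) ∝ ln(z/z₀), so V₂/V₁ = ln(z₂/z₀) / ln(z₁/z₀).
ln(159.0/1.4) = 4.7324, ln(10.0/1.4) = 1.9661
V₂ = 7.2 × 4.7324/1.9661 = 7.2 × 2.4070 = 17.3304 m/s

17.3 m/s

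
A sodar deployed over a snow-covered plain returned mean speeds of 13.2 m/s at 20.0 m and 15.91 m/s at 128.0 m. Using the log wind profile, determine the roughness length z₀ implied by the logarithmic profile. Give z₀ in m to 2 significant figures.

Log law: V(z) ∝ ln(z/z₀). With r = V₁/V₂ = 13.2/15.91 = 0.82967,
r · ln(z₂/z₀) = ln(z₁/z₀) ⇒ ln z₀ = (ln z₁ − r·ln z₂)/(1 − r)
ln z₀ = (2.99573 − 0.82967×4.85203) / 0.17033 = -6.0460
z₀ = exp(-6.0460) = 0.002367 m

z₀ ≈ 0.0024 m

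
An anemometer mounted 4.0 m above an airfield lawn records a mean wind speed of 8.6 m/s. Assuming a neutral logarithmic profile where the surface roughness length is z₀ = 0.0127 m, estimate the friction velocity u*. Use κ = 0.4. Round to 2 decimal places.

u* ≈ 0.60 m/s

Log law: V(z) = (u*/κ) · ln(z/z₀) ⇒ u* = κ · V / ln(z/z₀)
u* = 0.4 × 8.6 / ln(4.0/0.0127) = 0.4 × 8.6 / 5.7524
   = 3.4400 / 5.7524 = 0.5980 m/s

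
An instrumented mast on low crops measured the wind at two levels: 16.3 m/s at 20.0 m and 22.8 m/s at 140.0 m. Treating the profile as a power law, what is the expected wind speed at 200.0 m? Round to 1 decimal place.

First find α: α = ln(V₂/V₁)/ln(z₂/z₁) = ln(22.8/16.3)/ln(140.0/20.0) = 0.33560/1.94591 = 0.1725
Extrapolate from 140.0 m to 200.0 m: V₃ = 22.8 × (200.0/140.0)^0.1725 = 22.8 × 1.0634 = 24.2465 m/s

24.2 m/s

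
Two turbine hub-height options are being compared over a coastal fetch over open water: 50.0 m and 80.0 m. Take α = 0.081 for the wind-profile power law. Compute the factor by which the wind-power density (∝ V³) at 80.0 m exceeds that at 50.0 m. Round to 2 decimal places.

Speed ratio: V_B/V_A = (z_B/z_A)^α = (80.0/50.0)^0.081 = (1.6000)^0.081 = 1.03880
Power-density ratio: P_B/P_A = (V_B/V_A)³ = (1.03880)³ = 1.12099

1.12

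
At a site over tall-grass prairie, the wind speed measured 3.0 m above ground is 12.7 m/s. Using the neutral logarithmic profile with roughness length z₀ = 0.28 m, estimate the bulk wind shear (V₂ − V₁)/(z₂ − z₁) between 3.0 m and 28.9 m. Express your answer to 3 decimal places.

Log law: V₂ = V₁ · ln(z₂/z₀)/ln(z₁/z₀) = 12.7 × 4.6368/2.3716 = 24.8305 m/s
ΔV/Δz = (24.8305 − 12.7)/(28.9 − 3.0) = 12.1305/25.9000 = 0.46836 m/s/m

0.468 m/s/m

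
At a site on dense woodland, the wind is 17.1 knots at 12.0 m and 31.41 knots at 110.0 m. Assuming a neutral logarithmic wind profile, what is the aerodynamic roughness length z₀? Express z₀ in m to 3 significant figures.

z₀ ≈ 0.850 m

Log law: V(z) ∝ ln(z/z₀). With r = V₁/V₂ = 17.1/31.41 = 0.54441,
r · ln(z₂/z₀) = ln(z₁/z₀) ⇒ ln z₀ = (ln z₁ − r·ln z₂)/(1 − r)
ln z₀ = (2.48491 − 0.54441×4.70048) / 0.45559 = -0.1626
z₀ = exp(-0.1626) = 0.8499 m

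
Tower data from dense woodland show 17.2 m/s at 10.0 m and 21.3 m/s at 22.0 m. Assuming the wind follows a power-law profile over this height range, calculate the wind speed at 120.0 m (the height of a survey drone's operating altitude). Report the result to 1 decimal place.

33.7 m/s

First find α: α = ln(V₂/V₁)/ln(z₂/z₁) = ln(21.3/17.2)/ln(22.0/10.0) = 0.21380/0.78846 = 0.2712
Extrapolate from 22.0 m to 120.0 m: V₃ = 21.3 × (120.0/22.0)^0.2712 = 21.3 × 1.5841 = 33.7411 m/s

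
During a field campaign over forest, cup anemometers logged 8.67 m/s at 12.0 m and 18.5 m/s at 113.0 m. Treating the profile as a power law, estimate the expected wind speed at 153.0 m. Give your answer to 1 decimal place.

20.5 m/s

First find α: α = ln(V₂/V₁)/ln(z₂/z₁) = ln(18.5/8.67)/ln(113.0/12.0) = 0.75790/2.24248 = 0.3380
Extrapolate from 113.0 m to 153.0 m: V₃ = 18.5 × (153.0/113.0)^0.3380 = 18.5 × 1.1079 = 20.4953 m/s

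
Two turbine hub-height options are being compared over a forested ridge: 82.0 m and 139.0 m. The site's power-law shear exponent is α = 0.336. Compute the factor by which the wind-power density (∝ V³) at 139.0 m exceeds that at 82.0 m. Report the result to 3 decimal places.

1.702

Speed ratio: V_B/V_A = (z_B/z_A)^α = (139.0/82.0)^0.336 = (1.6951)^0.336 = 1.19402
Power-density ratio: P_B/P_A = (V_B/V_A)³ = (1.19402)³ = 1.70229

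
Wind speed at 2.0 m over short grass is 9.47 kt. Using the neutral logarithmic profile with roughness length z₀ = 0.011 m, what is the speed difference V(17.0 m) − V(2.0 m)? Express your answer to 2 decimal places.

3.90 kt

Log law: V₂ = V₁ · ln(z₂/z₀)/ln(z₁/z₀) = 9.47 × 7.3431/5.2030 = 13.3651 kt
ΔV = 13.3651 − 9.47 = 3.8951 kt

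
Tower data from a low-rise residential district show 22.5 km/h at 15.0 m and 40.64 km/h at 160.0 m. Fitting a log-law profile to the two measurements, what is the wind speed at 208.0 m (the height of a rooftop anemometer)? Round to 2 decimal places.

42.65 km/h

Log law: V ∝ ln(z/z₀). From the pair, with r = V₁/V₂ = 0.55364,
ln z₀ = (ln z₁ − r·ln z₂)/(1 − r) = (2.7081 − 0.55364×5.0752)/0.44636 = -0.2280 → z₀ = 0.7961 m
V₃ = V₁ · ln(z₃/z₀)/ln(z₁/z₀) = 22.5 × 5.5656/2.9361 = 42.6506 km/h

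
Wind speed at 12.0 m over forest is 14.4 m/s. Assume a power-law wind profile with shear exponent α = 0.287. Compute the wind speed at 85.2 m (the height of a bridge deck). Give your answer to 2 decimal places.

25.27 m/s

Power-law profile: V₂ = V₁ · (z₂/z₁)^α
V₂ = 14.4 × (85.2/12.0)^0.287 = 14.4 × (7.1000)^0.287
    = 14.4 × 1.7551 = 25.2740 m/s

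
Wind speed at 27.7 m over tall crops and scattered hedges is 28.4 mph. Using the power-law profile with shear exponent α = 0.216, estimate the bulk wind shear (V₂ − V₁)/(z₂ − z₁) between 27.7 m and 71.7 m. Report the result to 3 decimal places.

Power law: V₂ = V₁ · (z₂/z₁)^α = 28.4 × (2.5884)^0.216 = 34.8767 mph
ΔV/Δz = (34.8767 − 28.4)/(71.7 − 27.7) = 6.4767/44.0000 = 0.14720 mph/m

0.147 mph/m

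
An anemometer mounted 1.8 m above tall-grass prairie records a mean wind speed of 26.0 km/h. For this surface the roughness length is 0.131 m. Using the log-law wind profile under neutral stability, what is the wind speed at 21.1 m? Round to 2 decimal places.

50.42 km/h

Log law: V(z) ∝ ln(z/z₀), so V₂/V₁ = ln(z₂/z₀) / ln(z₁/z₀).
ln(21.1/0.131) = 5.0818, ln(1.8/0.131) = 2.6203
V₂ = 26.0 × 5.0818/2.6203 = 26.0 × 1.9394 = 50.4238 km/h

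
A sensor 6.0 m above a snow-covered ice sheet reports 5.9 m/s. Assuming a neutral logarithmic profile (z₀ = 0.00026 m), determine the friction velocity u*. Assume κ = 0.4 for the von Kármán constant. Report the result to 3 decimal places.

u* ≈ 0.235 m/s

Log law: V(z) = (u*/κ) · ln(z/z₀) ⇒ u* = κ · V / ln(z/z₀)
u* = 0.4 × 5.9 / ln(6.0/0.00026) = 0.4 × 5.9 / 10.0466
   = 2.3600 / 10.0466 = 0.2349 m/s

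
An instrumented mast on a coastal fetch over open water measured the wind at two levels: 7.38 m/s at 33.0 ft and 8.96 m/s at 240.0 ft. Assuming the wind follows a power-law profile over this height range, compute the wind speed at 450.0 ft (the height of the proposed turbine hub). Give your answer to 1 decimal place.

First find α: α = ln(V₂/V₁)/ln(z₂/z₁) = ln(8.96/7.38)/ln(240.0/33.0) = 0.19400/1.98413 = 0.0978
Extrapolate from 240.0 ft to 450.0 ft: V₃ = 8.96 × (450.0/240.0)^0.0978 = 8.96 × 1.0634 = 9.5280 m/s

9.5 m/s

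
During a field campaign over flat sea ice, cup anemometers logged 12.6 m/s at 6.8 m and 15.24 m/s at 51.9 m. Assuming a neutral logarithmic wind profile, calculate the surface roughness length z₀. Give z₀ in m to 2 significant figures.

z₀ ≈ 0.00042 m

Log law: V(z) ∝ ln(z/z₀). With r = V₁/V₂ = 12.6/15.24 = 0.82677,
r · ln(z₂/z₀) = ln(z₁/z₀) ⇒ ln z₀ = (ln z₁ − r·ln z₂)/(1 − r)
ln z₀ = (1.91692 − 0.82677×3.94932) / 0.17323 = -7.7832
z₀ = exp(-7.7832) = 0.0004167 m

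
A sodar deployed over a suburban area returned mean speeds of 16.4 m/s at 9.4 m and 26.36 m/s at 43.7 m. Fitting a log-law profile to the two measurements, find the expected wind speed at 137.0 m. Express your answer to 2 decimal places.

33.77 m/s

Log law: V ∝ ln(z/z₀). From the pair, with r = V₁/V₂ = 0.62215,
ln z₀ = (ln z₁ − r·ln z₂)/(1 − r) = (2.2407 − 0.62215×3.7773)/0.37785 = -0.2895 → z₀ = 0.7486 m
V₃ = V₁ · ln(z₃/z₀)/ln(z₁/z₀) = 16.4 × 5.2095/2.5302 = 33.7662 m/s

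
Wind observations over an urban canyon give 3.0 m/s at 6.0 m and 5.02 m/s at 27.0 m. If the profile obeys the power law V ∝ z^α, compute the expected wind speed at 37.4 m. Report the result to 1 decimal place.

First find α: α = ln(V₂/V₁)/ln(z₂/z₁) = ln(5.02/3.0)/ln(27.0/6.0) = 0.51482/1.50408 = 0.3423
Extrapolate from 27.0 m to 37.4 m: V₃ = 5.02 × (37.4/27.0)^0.3423 = 5.02 × 1.1180 = 5.6123 m/s

5.6 m/s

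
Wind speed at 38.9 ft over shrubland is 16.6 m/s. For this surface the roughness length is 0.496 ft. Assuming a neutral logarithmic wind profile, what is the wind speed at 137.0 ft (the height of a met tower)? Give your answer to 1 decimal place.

Log law: V(z) ∝ ln(z/z₀), so V₂/V₁ = ln(z₂/z₀) / ln(z₁/z₀).
ln(137.0/0.496) = 5.6212, ln(38.9/0.496) = 4.3622
V₂ = 16.6 × 5.6212/4.3622 = 16.6 × 1.2886 = 21.3910 m/s

21.4 m/s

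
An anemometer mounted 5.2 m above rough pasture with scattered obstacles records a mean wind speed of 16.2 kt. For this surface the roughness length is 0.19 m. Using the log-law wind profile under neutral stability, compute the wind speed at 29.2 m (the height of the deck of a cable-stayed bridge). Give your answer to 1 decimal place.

24.6 kt

Log law: V(z) ∝ ln(z/z₀), so V₂/V₁ = ln(z₂/z₀) / ln(z₁/z₀).
ln(29.2/0.19) = 5.0349, ln(5.2/0.19) = 3.3094
V₂ = 16.2 × 5.0349/3.3094 = 16.2 × 1.5214 = 24.6467 kt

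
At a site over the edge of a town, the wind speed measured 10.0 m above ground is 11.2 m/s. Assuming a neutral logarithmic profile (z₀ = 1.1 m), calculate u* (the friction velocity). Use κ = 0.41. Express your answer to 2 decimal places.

Log law: V(z) = (u*/κ) · ln(z/z₀) ⇒ u* = κ · V / ln(z/z₀)
u* = 0.41 × 11.2 / ln(10.0/1.1) = 0.41 × 11.2 / 2.2073
   = 4.5920 / 2.2073 = 2.0804 m/s

u* ≈ 2.08 m/s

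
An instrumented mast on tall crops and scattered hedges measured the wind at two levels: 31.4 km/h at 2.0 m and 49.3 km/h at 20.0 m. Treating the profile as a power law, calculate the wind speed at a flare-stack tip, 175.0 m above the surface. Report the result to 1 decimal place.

75.4 km/h

First find α: α = ln(V₂/V₁)/ln(z₂/z₁) = ln(49.3/31.4)/ln(20.0/2.0) = 0.45112/2.30259 = 0.1959
Extrapolate from 20.0 m to 175.0 m: V₃ = 49.3 × (175.0/20.0)^0.1959 = 49.3 × 1.5295 = 75.4054 km/h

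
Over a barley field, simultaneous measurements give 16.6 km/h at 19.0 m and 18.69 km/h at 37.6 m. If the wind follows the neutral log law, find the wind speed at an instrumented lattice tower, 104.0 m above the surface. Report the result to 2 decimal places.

21.81 km/h

Log law: V ∝ ln(z/z₀). From the pair, with r = V₁/V₂ = 0.88818,
ln z₀ = (ln z₁ − r·ln z₂)/(1 − r) = (2.9444 − 0.88818×3.6270)/0.11182 = -2.4769 → z₀ = 0.08400 m
V₃ = V₁ · ln(z₃/z₀)/ln(z₁/z₀) = 16.6 × 7.1213/5.4213 = 21.8052 km/h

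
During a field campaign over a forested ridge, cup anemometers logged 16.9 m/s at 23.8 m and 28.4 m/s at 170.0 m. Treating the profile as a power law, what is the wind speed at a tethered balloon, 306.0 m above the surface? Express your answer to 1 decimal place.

33.2 m/s

First find α: α = ln(V₂/V₁)/ln(z₂/z₁) = ln(28.4/16.9)/ln(170.0/23.8) = 0.51908/1.96611 = 0.2640
Extrapolate from 170.0 m to 306.0 m: V₃ = 28.4 × (306.0/170.0)^0.2640 = 28.4 × 1.1679 = 33.1675 m/s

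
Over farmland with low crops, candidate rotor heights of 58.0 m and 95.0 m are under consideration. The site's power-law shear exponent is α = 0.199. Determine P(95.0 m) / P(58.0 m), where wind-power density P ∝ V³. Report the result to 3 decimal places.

Speed ratio: V_B/V_A = (z_B/z_A)^α = (95.0/58.0)^0.199 = (1.6379)^0.199 = 1.10318
Power-density ratio: P_B/P_A = (V_B/V_A)³ = (1.10318)³ = 1.34256

1.343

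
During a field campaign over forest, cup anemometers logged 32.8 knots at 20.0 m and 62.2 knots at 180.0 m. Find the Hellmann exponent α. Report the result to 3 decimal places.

Power law: V₂/V₁ = (z₂/z₁)^α ⇒ α = ln(V₂/V₁) / ln(z₂/z₁)
α = ln(62.2/32.8) / ln(180.0/20.0) = ln(1.8963) / ln(9.0000)
  = 0.63993 / 2.19722 = 0.29124

α ≈ 0.291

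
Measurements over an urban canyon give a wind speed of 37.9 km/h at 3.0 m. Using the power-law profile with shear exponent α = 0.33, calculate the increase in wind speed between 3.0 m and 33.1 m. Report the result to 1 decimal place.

45.8 km/h

Power law: V₂ = V₁ · (z₂/z₁)^α = 37.9 × (11.0333)^0.33 = 83.7013 km/h
ΔV = 83.7013 − 37.9 = 45.8013 km/h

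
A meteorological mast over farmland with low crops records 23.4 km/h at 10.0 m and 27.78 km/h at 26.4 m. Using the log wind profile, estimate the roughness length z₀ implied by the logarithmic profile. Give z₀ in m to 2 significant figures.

Log law: V(z) ∝ ln(z/z₀). With r = V₁/V₂ = 23.4/27.78 = 0.84233,
r · ln(z₂/z₀) = ln(z₁/z₀) ⇒ ln z₀ = (ln z₁ − r·ln z₂)/(1 − r)
ln z₀ = (2.30259 − 0.84233×3.27336) / 0.15767 = -2.8838
z₀ = exp(-2.8838) = 0.05592 m

z₀ ≈ 0.056 m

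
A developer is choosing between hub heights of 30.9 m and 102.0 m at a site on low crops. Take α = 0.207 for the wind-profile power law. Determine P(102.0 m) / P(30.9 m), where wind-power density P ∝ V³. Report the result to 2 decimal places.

Speed ratio: V_B/V_A = (z_B/z_A)^α = (102.0/30.9)^0.207 = (3.3010)^0.207 = 1.28044
Power-density ratio: P_B/P_A = (V_B/V_A)³ = (1.28044)³ = 2.09931

2.10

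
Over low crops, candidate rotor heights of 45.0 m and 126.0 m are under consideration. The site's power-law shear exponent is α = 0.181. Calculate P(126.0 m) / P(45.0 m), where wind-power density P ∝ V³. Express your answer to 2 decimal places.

Speed ratio: V_B/V_A = (z_B/z_A)^α = (126.0/45.0)^0.181 = (2.8000)^0.181 = 1.20486
Power-density ratio: P_B/P_A = (V_B/V_A)³ = (1.20486)³ = 1.74907

1.75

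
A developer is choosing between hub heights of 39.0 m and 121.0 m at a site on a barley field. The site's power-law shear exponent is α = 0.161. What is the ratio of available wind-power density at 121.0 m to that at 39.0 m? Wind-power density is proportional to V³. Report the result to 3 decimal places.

Speed ratio: V_B/V_A = (z_B/z_A)^α = (121.0/39.0)^0.161 = (3.1026)^0.161 = 1.19996
Power-density ratio: P_B/P_A = (V_B/V_A)³ = (1.19996)³ = 1.72783

1.728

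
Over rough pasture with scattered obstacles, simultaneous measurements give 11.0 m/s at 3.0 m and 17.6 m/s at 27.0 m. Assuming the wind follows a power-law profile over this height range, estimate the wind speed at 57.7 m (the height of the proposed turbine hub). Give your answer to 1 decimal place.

20.7 m/s

First find α: α = ln(V₂/V₁)/ln(z₂/z₁) = ln(17.6/11.0)/ln(27.0/3.0) = 0.47000/2.19722 = 0.2139
Extrapolate from 27.0 m to 57.7 m: V₃ = 17.6 × (57.7/27.0)^0.2139 = 17.6 × 1.1764 = 20.7044 m/s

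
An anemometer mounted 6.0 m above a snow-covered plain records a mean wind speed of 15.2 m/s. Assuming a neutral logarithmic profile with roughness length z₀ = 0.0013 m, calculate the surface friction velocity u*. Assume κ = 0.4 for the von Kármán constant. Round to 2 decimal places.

u* ≈ 0.72 m/s

Log law: V(z) = (u*/κ) · ln(z/z₀) ⇒ u* = κ · V / ln(z/z₀)
u* = 0.4 × 15.2 / ln(6.0/0.0013) = 0.4 × 15.2 / 8.4372
   = 6.0800 / 8.4372 = 0.7206 m/s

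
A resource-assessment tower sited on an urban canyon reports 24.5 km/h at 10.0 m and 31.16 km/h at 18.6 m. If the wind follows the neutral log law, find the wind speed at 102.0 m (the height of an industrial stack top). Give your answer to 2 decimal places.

49.42 km/h

Log law: V ∝ ln(z/z₀). From the pair, with r = V₁/V₂ = 0.78626,
ln z₀ = (ln z₁ − r·ln z₂)/(1 − r) = (2.3026 − 0.78626×2.9232)/0.21374 = 0.0197 → z₀ = 1.020 m
V₃ = V₁ · ln(z₃/z₀)/ln(z₁/z₀) = 24.5 × 4.6053/2.2829 = 49.4238 km/h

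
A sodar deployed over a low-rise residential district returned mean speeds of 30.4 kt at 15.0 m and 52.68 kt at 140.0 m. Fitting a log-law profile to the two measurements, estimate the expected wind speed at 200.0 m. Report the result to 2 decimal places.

56.24 kt

Log law: V ∝ ln(z/z₀). From the pair, with r = V₁/V₂ = 0.57707,
ln z₀ = (ln z₁ − r·ln z₂)/(1 − r) = (2.7081 − 0.57707×4.9416)/0.42293 = -0.3396 → z₀ = 0.7121 m
V₃ = V₁ · ln(z₃/z₀)/ln(z₁/z₀) = 30.4 × 5.6379/3.0476 = 56.2378 kt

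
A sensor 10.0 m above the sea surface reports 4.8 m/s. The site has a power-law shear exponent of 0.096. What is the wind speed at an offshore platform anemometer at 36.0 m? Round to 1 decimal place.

5.4 m/s

Power-law profile: V₂ = V₁ · (z₂/z₁)^α
V₂ = 4.8 × (36.0/10.0)^0.096 = 4.8 × (3.6000)^0.096
    = 4.8 × 1.1309 = 5.4281 m/s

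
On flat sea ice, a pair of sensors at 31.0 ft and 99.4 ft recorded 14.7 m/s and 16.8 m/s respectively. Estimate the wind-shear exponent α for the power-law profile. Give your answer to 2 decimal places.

Power law: V₂/V₁ = (z₂/z₁)^α ⇒ α = ln(V₂/V₁) / ln(z₂/z₁)
α = ln(16.8/14.7) / ln(99.4/31.0) = ln(1.1429) / ln(3.2065)
  = 0.13353 / 1.16516 = 0.11460

α ≈ 0.11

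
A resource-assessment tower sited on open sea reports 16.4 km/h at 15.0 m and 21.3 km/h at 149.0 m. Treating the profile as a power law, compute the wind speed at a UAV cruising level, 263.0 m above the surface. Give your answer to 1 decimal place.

First find α: α = ln(V₂/V₁)/ln(z₂/z₁) = ln(21.3/16.4)/ln(149.0/15.0) = 0.26143/2.29590 = 0.1139
Extrapolate from 149.0 m to 263.0 m: V₃ = 21.3 × (263.0/149.0)^0.1139 = 21.3 × 1.0668 = 22.7237 km/h

22.7 km/h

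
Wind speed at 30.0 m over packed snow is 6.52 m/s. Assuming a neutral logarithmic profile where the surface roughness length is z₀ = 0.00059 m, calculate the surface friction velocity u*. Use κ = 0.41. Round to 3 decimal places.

u* ≈ 0.247 m/s

Log law: V(z) = (u*/κ) · ln(z/z₀) ⇒ u* = κ · V / ln(z/z₀)
u* = 0.41 × 6.52 / ln(30.0/0.00059) = 0.41 × 6.52 / 10.8366
   = 2.6732 / 10.8366 = 0.2467 m/s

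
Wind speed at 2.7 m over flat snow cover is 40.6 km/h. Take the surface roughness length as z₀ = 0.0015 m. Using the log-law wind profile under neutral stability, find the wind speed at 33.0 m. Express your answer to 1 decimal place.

Log law: V(z) ∝ ln(z/z₀), so V₂/V₁ = ln(z₂/z₀) / ln(z₁/z₀).
ln(33.0/0.0015) = 9.9988, ln(2.7/0.0015) = 7.4955
V₂ = 40.6 × 9.9988/7.4955 = 40.6 × 1.3340 = 54.1590 km/h

54.2 km/h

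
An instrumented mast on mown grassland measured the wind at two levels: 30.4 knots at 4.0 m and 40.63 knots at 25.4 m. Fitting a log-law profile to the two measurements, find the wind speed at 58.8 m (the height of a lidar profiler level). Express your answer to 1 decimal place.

Log law: V ∝ ln(z/z₀). From the pair, with r = V₁/V₂ = 0.74822,
ln z₀ = (ln z₁ − r·ln z₂)/(1 − r) = (1.3863 − 0.74822×3.2347)/0.25178 = -4.1067 → z₀ = 0.01646 m
V₃ = V₁ · ln(z₃/z₀)/ln(z₁/z₀) = 30.4 × 8.1808/5.4930 = 45.2755 knots

45.3 knots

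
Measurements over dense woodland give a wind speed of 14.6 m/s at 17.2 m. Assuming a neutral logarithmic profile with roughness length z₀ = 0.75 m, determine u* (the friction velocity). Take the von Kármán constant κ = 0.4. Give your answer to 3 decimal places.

u* ≈ 1.864 m/s

Log law: V(z) = (u*/κ) · ln(z/z₀) ⇒ u* = κ · V / ln(z/z₀)
u* = 0.4 × 14.6 / ln(17.2/0.75) = 0.4 × 14.6 / 3.1326
   = 5.8400 / 3.1326 = 1.8643 m/s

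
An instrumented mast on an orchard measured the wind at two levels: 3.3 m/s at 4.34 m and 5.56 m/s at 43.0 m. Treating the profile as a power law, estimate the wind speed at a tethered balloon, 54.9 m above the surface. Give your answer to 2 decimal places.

5.88 m/s

First find α: α = ln(V₂/V₁)/ln(z₂/z₁) = ln(5.56/3.3)/ln(43.0/4.34) = 0.52168/2.29333 = 0.2275
Extrapolate from 43.0 m to 54.9 m: V₃ = 5.56 × (54.9/43.0)^0.2275 = 5.56 × 1.0571 = 5.8777 m/s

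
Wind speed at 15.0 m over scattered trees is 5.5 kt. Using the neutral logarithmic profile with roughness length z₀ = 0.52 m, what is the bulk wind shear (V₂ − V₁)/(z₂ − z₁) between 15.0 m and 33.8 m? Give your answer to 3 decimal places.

Log law: V₂ = V₁ · ln(z₂/z₀)/ln(z₁/z₀) = 5.5 × 4.1744/3.3620 = 6.8291 kt
ΔV/Δz = (6.8291 − 5.5)/(33.8 − 15.0) = 1.3291/18.8000 = 0.07069 kt/m

0.071 kt/m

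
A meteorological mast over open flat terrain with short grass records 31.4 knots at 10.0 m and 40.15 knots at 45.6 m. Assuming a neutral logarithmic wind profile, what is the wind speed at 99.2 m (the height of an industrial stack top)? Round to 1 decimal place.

44.6 knots

Log law: V ∝ ln(z/z₀). From the pair, with r = V₁/V₂ = 0.78207,
ln z₀ = (ln z₁ − r·ln z₂)/(1 − r) = (2.3026 − 0.78207×3.8199)/0.21793 = -3.1424 → z₀ = 0.04318 m
V₃ = V₁ · ln(z₃/z₀)/ln(z₁/z₀) = 31.4 × 7.7396/5.4450 = 44.6321 knots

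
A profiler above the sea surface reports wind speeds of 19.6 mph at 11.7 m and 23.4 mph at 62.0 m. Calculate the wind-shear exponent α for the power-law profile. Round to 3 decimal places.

α ≈ 0.106

Power law: V₂/V₁ = (z₂/z₁)^α ⇒ α = ln(V₂/V₁) / ln(z₂/z₁)
α = ln(23.4/19.6) / ln(62.0/11.7) = ln(1.1939) / ln(5.2991)
  = 0.17721 / 1.66755 = 0.10627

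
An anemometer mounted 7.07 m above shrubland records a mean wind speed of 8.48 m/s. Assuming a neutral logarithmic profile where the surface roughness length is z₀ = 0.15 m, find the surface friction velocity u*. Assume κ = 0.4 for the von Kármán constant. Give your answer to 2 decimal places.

Log law: V(z) = (u*/κ) · ln(z/z₀) ⇒ u* = κ · V / ln(z/z₀)
u* = 0.4 × 8.48 / ln(7.07/0.15) = 0.4 × 8.48 / 3.8530
   = 3.3920 / 3.8530 = 0.8804 m/s

u* ≈ 0.88 m/s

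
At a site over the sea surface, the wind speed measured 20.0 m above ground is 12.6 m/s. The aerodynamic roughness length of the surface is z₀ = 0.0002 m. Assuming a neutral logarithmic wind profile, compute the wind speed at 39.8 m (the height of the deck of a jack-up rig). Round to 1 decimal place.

13.4 m/s

Log law: V(z) ∝ ln(z/z₀), so V₂/V₁ = ln(z₂/z₀) / ln(z₁/z₀).
ln(39.8/0.0002) = 12.2011, ln(20.0/0.0002) = 11.5129
V₂ = 12.6 × 12.2011/11.5129 = 12.6 × 1.0598 = 13.3531 m/s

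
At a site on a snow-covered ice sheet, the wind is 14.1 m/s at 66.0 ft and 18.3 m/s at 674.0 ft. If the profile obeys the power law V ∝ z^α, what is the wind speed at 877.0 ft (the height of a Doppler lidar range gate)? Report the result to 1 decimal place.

First find α: α = ln(V₂/V₁)/ln(z₂/z₁) = ln(18.3/14.1)/ln(674.0/66.0) = 0.26073/2.32358 = 0.1122
Extrapolate from 674.0 ft to 877.0 ft: V₃ = 18.3 × (877.0/674.0)^0.1122 = 18.3 × 1.0300 = 18.8487 m/s

18.8 m/s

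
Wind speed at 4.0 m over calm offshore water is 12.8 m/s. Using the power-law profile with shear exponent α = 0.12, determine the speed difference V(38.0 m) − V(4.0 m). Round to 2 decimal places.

3.97 m/s

Power law: V₂ = V₁ · (z₂/z₁)^α = 12.8 × (9.5000)^0.12 = 16.7701 m/s
ΔV = 16.7701 − 12.8 = 3.9701 m/s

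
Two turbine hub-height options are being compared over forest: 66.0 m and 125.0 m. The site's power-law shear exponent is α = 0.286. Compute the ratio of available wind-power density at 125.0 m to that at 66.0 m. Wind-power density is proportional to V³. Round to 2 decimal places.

1.73

Speed ratio: V_B/V_A = (z_B/z_A)^α = (125.0/66.0)^0.286 = (1.8939)^0.286 = 1.20040
Power-density ratio: P_B/P_A = (V_B/V_A)³ = (1.20040)³ = 1.72974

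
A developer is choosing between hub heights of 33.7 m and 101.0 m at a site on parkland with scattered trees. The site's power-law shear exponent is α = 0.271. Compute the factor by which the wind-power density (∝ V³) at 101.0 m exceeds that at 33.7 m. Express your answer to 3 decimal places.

Speed ratio: V_B/V_A = (z_B/z_A)^α = (101.0/33.7)^0.271 = (2.9970)^0.271 = 1.34643
Power-density ratio: P_B/P_A = (V_B/V_A)³ = (1.34643)³ = 2.44090

2.441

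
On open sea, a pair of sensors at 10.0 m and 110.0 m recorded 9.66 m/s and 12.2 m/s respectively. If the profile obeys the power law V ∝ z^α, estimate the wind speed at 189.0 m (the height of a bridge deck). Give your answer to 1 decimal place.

First find α: α = ln(V₂/V₁)/ln(z₂/z₁) = ln(12.2/9.66)/ln(110.0/10.0) = 0.23344/2.39790 = 0.0974
Extrapolate from 110.0 m to 189.0 m: V₃ = 12.2 × (189.0/110.0)^0.0974 = 12.2 × 1.0541 = 12.8601 m/s

12.9 m/s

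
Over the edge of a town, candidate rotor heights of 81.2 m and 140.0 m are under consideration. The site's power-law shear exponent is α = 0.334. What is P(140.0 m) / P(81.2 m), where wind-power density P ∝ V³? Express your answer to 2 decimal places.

Speed ratio: V_B/V_A = (z_B/z_A)^α = (140.0/81.2)^0.334 = (1.7241)^0.334 = 1.19954
Power-density ratio: P_B/P_A = (V_B/V_A)³ = (1.19954)³ = 1.72602

1.73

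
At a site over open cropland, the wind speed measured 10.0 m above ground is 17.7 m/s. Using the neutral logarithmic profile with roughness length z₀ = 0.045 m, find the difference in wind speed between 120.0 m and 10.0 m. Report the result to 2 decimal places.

8.14 m/s

Log law: V₂ = V₁ · ln(z₂/z₀)/ln(z₁/z₀) = 17.7 × 7.8886/5.4037 = 25.8394 m/s
ΔV = 25.8394 − 17.7 = 8.1394 m/s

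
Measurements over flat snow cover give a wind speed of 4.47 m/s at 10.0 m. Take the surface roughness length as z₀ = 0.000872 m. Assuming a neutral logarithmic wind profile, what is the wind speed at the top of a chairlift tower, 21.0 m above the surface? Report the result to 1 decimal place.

4.8 m/s

Log law: V(z) ∝ ln(z/z₀), so V₂/V₁ = ln(z₂/z₀) / ln(z₁/z₀).
ln(21.0/0.000872) = 10.0892, ln(10.0/0.000872) = 9.3473
V₂ = 4.47 × 10.0892/9.3473 = 4.47 × 1.0794 = 4.8248 m/s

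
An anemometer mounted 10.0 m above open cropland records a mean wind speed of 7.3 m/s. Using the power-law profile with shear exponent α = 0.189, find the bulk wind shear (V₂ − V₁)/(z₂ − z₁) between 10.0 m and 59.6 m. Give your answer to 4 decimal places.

0.0591 m/s/m

Power law: V₂ = V₁ · (z₂/z₁)^α = 7.3 × (5.9600)^0.189 = 10.2293 m/s
ΔV/Δz = (10.2293 − 7.3)/(59.6 − 10.0) = 2.9293/49.6000 = 0.05906 m/s/m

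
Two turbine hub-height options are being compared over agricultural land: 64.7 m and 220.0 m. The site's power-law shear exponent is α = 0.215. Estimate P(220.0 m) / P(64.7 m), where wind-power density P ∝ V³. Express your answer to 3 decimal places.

Speed ratio: V_B/V_A = (z_B/z_A)^α = (220.0/64.7)^0.215 = (3.4003)^0.215 = 1.30100
Power-density ratio: P_B/P_A = (V_B/V_A)³ = (1.30100)³ = 2.20206

2.202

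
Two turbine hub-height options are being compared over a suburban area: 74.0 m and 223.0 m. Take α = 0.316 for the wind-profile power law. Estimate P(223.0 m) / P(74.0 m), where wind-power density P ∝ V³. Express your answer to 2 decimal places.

2.85

Speed ratio: V_B/V_A = (z_B/z_A)^α = (223.0/74.0)^0.316 = (3.0135)^0.316 = 1.41706
Power-density ratio: P_B/P_A = (V_B/V_A)³ = (1.41706)³ = 2.84552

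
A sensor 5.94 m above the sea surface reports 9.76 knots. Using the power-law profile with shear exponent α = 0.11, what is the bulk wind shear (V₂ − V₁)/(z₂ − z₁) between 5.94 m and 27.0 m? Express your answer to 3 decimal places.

0.084 knots/m

Power law: V₂ = V₁ · (z₂/z₁)^α = 9.76 × (4.5455)^0.11 = 11.5288 knots
ΔV/Δz = (11.5288 − 9.76)/(27.0 − 5.94) = 1.7688/21.0600 = 0.08399 knots/m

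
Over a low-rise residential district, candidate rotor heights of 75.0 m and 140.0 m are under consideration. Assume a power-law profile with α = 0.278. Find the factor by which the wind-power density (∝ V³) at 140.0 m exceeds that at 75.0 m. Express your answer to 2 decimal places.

1.68

Speed ratio: V_B/V_A = (z_B/z_A)^α = (140.0/75.0)^0.278 = (1.8667)^0.278 = 1.18948
Power-density ratio: P_B/P_A = (V_B/V_A)³ = (1.18948)³ = 1.68294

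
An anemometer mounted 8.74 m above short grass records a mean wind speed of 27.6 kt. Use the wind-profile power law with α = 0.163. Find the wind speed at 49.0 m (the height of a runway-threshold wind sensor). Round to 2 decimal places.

Power-law profile: V₂ = V₁ · (z₂/z₁)^α
V₂ = 27.6 × (49.0/8.74)^0.163 = 27.6 × (5.6064)^0.163
    = 27.6 × 1.3245 = 36.5548 kt

36.55 kt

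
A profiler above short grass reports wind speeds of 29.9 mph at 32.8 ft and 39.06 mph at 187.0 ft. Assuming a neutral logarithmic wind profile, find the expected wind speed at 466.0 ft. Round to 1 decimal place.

Log law: V ∝ ln(z/z₀). From the pair, with r = V₁/V₂ = 0.76549,
ln z₀ = (ln z₁ − r·ln z₂)/(1 − r) = (3.4904 − 0.76549×5.2311)/0.23451 = -2.1915 → z₀ = 0.1118 ft
V₃ = V₁ · ln(z₃/z₀)/ln(z₁/z₀) = 29.9 × 8.3357/5.6819 = 43.8649 mph

43.9 mph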